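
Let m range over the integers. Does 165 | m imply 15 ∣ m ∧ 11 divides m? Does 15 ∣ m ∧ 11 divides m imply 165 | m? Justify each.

Both directions hold.

(→) If 165 ∣ m, write m = 165q. Since 165 = 11·15, m = 15·(11q), so 15 ∣ m; and since 165 = 15·11, m = 11·(15q), so 11 ∣ m.

(←) Suppose 15 ∣ m and 11 ∣ m. Any common multiple of 15 and 11 is a multiple of their lcm; here gcd(15, 11) = 1, so lcm(15, 11) = 15·11 = 165, so 165 ∣ m.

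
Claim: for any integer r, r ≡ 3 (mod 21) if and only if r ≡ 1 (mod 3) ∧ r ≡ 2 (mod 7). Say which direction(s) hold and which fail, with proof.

Both directions fail.

[⇒] This fails: r = 3 gives 3 ≡ 3 (mod 21) but 3 ≡ 0 (mod 3), so the conjunction on the right does not hold.

[⇐] This fails: r = 16 satisfies both congruences on the right (16 ≡ 1 mod 3 and 16 ≡ 2 mod 7) yet 16 ≡ 16 (mod 21), not 3.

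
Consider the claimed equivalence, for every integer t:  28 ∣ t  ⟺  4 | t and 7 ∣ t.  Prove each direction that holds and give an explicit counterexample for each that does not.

The biconditional holds.

Converse. Suppose 4 ∣ t and 7 ∣ t. Any common multiple of 4 and 7 is a multiple of their lcm; here gcd(4, 7) = 1, so lcm(4, 7) = 4·7 = 28, so 28 ∣ t.

Forward direction. If 28 ∣ t, write t = 28q. Since 28 = 7·4, t = 4·(7q), so 4 ∣ t; and since 28 = 4·7, t = 7·(4q), so 7 ∣ t.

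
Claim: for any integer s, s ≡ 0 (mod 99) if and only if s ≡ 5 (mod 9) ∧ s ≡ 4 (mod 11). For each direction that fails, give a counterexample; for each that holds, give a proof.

Neither implication holds.

[⇒] This fails: s = 0 gives 0 ≡ 0 (mod 99) but 0 ≡ 0 (mod 9), so the conjunction on the right does not hold.

[⇐] This fails: s = 59 satisfies both congruences on the right (59 ≡ 5 mod 9 and 59 ≡ 4 mod 11) yet 59 ≡ 59 (mod 99), not 0.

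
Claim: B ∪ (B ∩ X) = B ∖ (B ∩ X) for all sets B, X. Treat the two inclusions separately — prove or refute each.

(⟹) This inclusion fails. Take B = {1}, X = {1}; then 1 ∈ B ∪ (B ∩ X) but 1 ∉ B ∖ (B ∩ X).

(⟸) Let x ∈ B ∖ (B ∩ X). Then x ∈ B and x ∉ X, from which x ∈ B ∪ (B ∩ X).

Only the reverse inclusion holds.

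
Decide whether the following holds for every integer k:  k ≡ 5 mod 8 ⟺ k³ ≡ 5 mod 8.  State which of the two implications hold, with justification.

Converse. For the converse, argue contrapositively. If k ≢ 5 (mod 8), then k is congruent to one of 0, 1, 2, 3, 4, 6, 7 modulo 8, and these give k³ ≡ 0, 1, 0, 3, 0, 0, 7 respectively — never 5.

Forward direction. Suppose k ≡ 5 mod 8. Write k = 8j + 5. Then (8j + 5)³ = 512j³ + 960j² + 600j + 125 = 8(64j³ + 120j² + 75j + 15) + 5, so k³ ≡ 5 (mod 8).

Both directions hold.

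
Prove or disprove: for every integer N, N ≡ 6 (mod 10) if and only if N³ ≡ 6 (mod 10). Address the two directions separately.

Converse. For the converse, argue contrapositively. If N ≢ 6 (mod 10), then N is congruent to one of 0, 1, 2, 3, 4, 5, 7, 8, 9 modulo 10, and these give N³ ≡ 0, 1, 8, 7, 4, 5, 3, 2, 9 respectively — never 6.

Forward direction. Suppose N ≡ 6 (mod 10). Write N = 10j + 6. Then (10j + 6)³ = 1000j³ + 1800j² + 1080j + 216 = 10(100j³ + 180j² + 108j + 21) + 6, so N³ ≡ 6 (mod 10).

The biconditional holds.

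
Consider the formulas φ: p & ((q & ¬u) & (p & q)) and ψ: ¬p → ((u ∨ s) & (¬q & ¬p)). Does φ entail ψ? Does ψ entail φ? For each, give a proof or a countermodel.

Only the forward implication holds.

(→) Assume the antecedent. If s is true, the antecedent forces (s = T, u = F, q = T, p = T), and ¬p → ((u ∨ s) & (¬q & ¬p)) holds there. If s is false, the antecedent forces (s = F, u = F, q = T, p = T), and ¬p → ((u ∨ s) & (¬q & ¬p)) holds there. Either way ¬p → ((u ∨ s) & (¬q & ¬p)) holds.

(←) This fails. Under s = T, u = F, q = F, p = F, the left side is false but the right side is true.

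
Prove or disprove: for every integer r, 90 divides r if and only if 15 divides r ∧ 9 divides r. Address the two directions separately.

The forward direction holds; the converse fails.

Forward direction. If 90 ∣ r, write r = 90q. Since 90 = 6·15, r = 15·(6q), so 15 ∣ r; and since 90 = 10·9, r = 9·(10q), so 9 ∣ r.

Converse. This fails: take r = 45. Both 15 ∣ 45 and 9 ∣ 45, yet 45 is not a multiple of 90 (since 45 = 0·90 + 45), so 90 ∤ 45.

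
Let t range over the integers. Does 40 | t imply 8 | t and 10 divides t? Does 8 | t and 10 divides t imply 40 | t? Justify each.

[⇐] Suppose 8 ∣ t and 10 ∣ t. Any common multiple of 8 and 10 is a multiple of their lcm; here lcm(8, 10) = 8·10/gcd(8, 10) = 80/2 = 40, so 40 ∣ t.

[⇒] If 40 ∣ t, write t = 40q. Since 40 = 5·8, t = 8·(5q), so 8 ∣ t; and since 40 = 4·10, t = 10·(4q), so 10 ∣ t.

Both directions hold; the statement is true.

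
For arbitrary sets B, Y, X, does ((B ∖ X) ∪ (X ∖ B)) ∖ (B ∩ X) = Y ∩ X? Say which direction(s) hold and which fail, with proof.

Neither inclusion holds.

Forward inclusion. This inclusion fails. Take B = {1}, Y = ∅, X = ∅; then 1 ∈ ((B ∖ X) ∪ (X ∖ B)) ∖ (B ∩ X) but 1 ∉ Y ∩ X.

Reverse inclusion. This inclusion fails. Take B = {1}, Y = {1}, X = {1}; then 1 ∈ Y ∩ X but 1 ∉ ((B ∖ X) ∪ (X ∖ B)) ∖ (B ∩ X).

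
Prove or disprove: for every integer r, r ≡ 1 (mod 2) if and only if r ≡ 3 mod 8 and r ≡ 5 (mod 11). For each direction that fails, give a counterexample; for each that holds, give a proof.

Not equivalent: only (⇐) holds.

Forward direction. This fails: r = 1 gives 1 ≡ 1 (mod 2) but 1 ≡ 1 (mod 8), so the conjunction on the right does not hold.

Converse. If r ≡ 3 (mod 8) and r ≡ 5 (mod 11), then by the Chinese remainder theorem r ≡ 27 (mod 88). Since 27 ≡ 1 (mod 2) and 2 ∣ 88, we get r ≡ 1 (mod 2).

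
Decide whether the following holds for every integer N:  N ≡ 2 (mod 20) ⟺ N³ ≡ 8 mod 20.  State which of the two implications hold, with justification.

(→) Suppose N ≡ 2 (mod 20). Write N = 20j + 2. Then (20j + 2)³ = 8000j³ + 2400j² + 240j + 8 = 20(400j³ + 120j² + 12j) + 8, so N³ ≡ 8 (mod 20).

(←) This fails: take N = 12. Then 12³ = 1728 ≡ 8 (mod 20), yet 12 ≡ 12 (mod 20), not 2.

Not equivalent: only (⇒) holds.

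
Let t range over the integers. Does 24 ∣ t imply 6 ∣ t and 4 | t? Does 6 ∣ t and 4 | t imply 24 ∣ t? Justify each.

Not equivalent: only (⇒) holds.

(⇒) If 24 ∣ t, write t = 24q. Since 24 = 4·6, t = 6·(4q), so 6 ∣ t; and since 24 = 6·4, t = 4·(6q), so 4 ∣ t.

(⇐) This fails: take t = 12. Both 6 ∣ 12 and 4 ∣ 12, yet 12 is not a multiple of 24 (since 12 = 0·24 + 12), so 24 ∤ 12.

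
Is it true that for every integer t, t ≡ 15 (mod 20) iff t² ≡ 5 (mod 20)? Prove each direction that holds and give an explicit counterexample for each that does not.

(→) Suppose t ≡ 15 (mod 20). Write t = 20j + 15. Then (20j + 15)² = 400j² + 600j + 225 = 20(20j² + 30j + 11) + 5, so t² ≡ 5 (mod 20).

(←) This fails: take t = 5. Then 5² = 25 ≡ 5 (mod 20), yet 5 ≡ 5 (mod 20), not 15.

Only the forward direction holds.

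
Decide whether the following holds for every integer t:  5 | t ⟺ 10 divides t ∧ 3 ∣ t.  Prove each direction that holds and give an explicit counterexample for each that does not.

Not equivalent: only (⇐) holds.

[⇒] This fails: take t = 5. Certainly 5 ∣ 5, but 10 ∤ 5.

[⇐] Suppose 10 ∣ t and 3 ∣ t. Any common multiple of 10 and 3 is a multiple of their lcm; here gcd(10, 3) = 1, so lcm(10, 3) = 10·3 = 30, so 30 ∣ t. Since 5 ∣ 30, it follows that 5 ∣ t.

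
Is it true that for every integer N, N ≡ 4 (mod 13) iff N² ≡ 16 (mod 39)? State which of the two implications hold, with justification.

(⇒) fails and (⇐) fails.

Forward direction. This fails: take N = 30. Then 30 ≡ 4 (mod 13), but 30² = 900 ≡ 3 (mod 39), not 16.

Converse. This fails: take N = 22. Then 22² = 484 ≡ 16 (mod 39), yet 22 ≡ 9 (mod 13), not 4.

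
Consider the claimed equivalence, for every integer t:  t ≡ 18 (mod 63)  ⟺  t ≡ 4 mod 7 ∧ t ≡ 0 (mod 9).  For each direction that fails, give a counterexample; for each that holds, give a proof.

[⇐] If t ≡ 4 (mod 7) and t ≡ 0 (mod 9), then by the Chinese remainder theorem t ≡ 18 (mod 63). This is exactly t ≡ 18 (mod 63).

[⇒] Suppose t ≡ 18 (mod 63); write t = 63j + 18. Since 7 ∣ 63, reducing mod 7 gives t ≡ 18 ≡ 4 (mod 7); since 9 ∣ 63, reducing mod 9 gives t ≡ 18 ≡ 0 (mod 9).

Both directions hold; the statement is true.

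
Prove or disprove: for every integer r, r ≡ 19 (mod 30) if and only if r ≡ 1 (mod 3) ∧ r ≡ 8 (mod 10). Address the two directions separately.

[⇒] This fails: r = 19 gives 19 ≡ 19 (mod 30) but 19 ≡ 9 (mod 10), so the conjunction on the right does not hold.

[⇐] This fails: r = 28 satisfies both congruences on the right (28 ≡ 1 mod 3 and 28 ≡ 8 mod 10) yet 28 ≡ 28 (mod 30), not 19.

(⇒) fails and (⇐) fails.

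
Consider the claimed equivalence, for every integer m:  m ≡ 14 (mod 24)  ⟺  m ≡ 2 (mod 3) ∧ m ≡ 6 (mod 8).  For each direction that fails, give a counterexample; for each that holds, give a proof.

The biconditional holds.

(⇒) Suppose m ≡ 14 (mod 24); write m = 24j + 14. Since 3 ∣ 24, reducing mod 3 gives m ≡ 14 ≡ 2 (mod 3); since 8 ∣ 24, reducing mod 8 gives m ≡ 14 ≡ 6 (mod 8).

(⇐) Conversely, if m ≡ 2 (mod 3) and m ≡ 6 (mod 8), then by the Chinese remainder theorem m ≡ 14 (mod 24). This is exactly m ≡ 14 (mod 24).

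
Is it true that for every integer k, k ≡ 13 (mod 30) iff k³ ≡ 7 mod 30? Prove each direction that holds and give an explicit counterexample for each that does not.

Both directions hold; the statement is true.

(⟹) Suppose k ≡ 13 (mod 30). Write k = 30j + 13. Then (30j + 13)³ = 27000j³ + 35100j² + 15210j + 2197 = 30(900j³ + 1170j² + 507j + 73) + 7, so k³ ≡ 7 (mod 30).

(⟸) Conversely, suppose k³ ≡ 7 (mod 30). The only residue r in {0, …, 29} with r³ ≡ 7 (mod 30) is r = 13, so k ≡ 13 (mod 30).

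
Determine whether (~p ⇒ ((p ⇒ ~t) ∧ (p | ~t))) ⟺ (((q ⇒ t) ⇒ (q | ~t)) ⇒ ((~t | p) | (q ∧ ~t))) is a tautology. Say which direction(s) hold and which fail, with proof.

(⟸) This fails. Under q = F, p = F, t = T, the left side is false but the right side is true.

(⟹) Assume the antecedent. If p is true, the consequent reduces to true regardless of the other variables. If p is false, the antecedent forces (q = F, p = F, t = F) or (q = T, p = F, t = F), and the consequent holds there. Either way the consequent holds.

Only the forward direction holds.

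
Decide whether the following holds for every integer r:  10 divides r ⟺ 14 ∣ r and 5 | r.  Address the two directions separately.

(⇒) fails; (⇐) holds.

(⟹) This fails: take r = 10. Certainly 10 ∣ 10, but 14 ∤ 10.

(⟸) Suppose 14 ∣ r and 5 ∣ r. Any common multiple of 14 and 5 is a multiple of their lcm; here gcd(14, 5) = 1, so lcm(14, 5) = 14·5 = 70, so 70 ∣ r. Since 10 ∣ 70, it follows that 10 ∣ r.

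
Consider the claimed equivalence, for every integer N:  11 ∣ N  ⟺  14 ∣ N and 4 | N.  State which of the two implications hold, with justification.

Neither implication holds.

[⇒] This fails: take N = 11. Certainly 11 ∣ 11, but 14 ∤ 11.

[⇐] This fails: take N = 28. Both 14 ∣ 28 and 4 ∣ 28, yet 28 is not a multiple of 11 (since 28 = 2·11 + 6), so 11 ∤ 28.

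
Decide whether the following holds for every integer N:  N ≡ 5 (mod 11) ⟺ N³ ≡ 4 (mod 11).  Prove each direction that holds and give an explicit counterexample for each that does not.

[⇒] Suppose N ≡ 5 (mod 11). Write N = 11j + 5. Then (11j + 5)³ = 1331j³ + 1815j² + 825j + 125 = 11(121j³ + 165j² + 75j + 11) + 4, so N³ ≡ 4 (mod 11).

[⇐] For the converse, argue contrapositively. If N ≢ 5 (mod 11), then N is congruent to one of 0, 1, 2, 3, 4, 6, 7, 8, 9, 10 modulo 11, and these give N³ ≡ 0, 1, 8, 5, 9, 7, 2, 6, 3, 10 respectively — never 4.

The biconditional holds.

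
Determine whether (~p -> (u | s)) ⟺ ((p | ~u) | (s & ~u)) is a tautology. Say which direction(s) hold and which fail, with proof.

(→) This fails. Under u = T, s = F, p = F, the left side is true but the right side is false.

(←) This fails. Under u = F, s = F, p = F, the left side is false but the right side is true.

Both directions fail.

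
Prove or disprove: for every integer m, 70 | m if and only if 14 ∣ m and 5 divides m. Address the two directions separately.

[⇒] If 70 ∣ m, write m = 70q. Since 70 = 5·14, m = 14·(5q), so 14 ∣ m; and since 70 = 14·5, m = 5·(14q), so 5 ∣ m.

[⇐] Suppose 14 ∣ m and 5 ∣ m. Any common multiple of 14 and 5 is a multiple of their lcm; here gcd(14, 5) = 1, so lcm(14, 5) = 14·5 = 70, so 70 ∣ m.

The biconditional holds.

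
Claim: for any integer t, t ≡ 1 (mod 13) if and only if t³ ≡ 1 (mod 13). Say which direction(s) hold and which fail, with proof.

(⟸) This fails: take t = 3. Then 3³ = 27 ≡ 1 (mod 13), yet 3 ≡ 3 (mod 13), not 1.

(⟹) Suppose t ≡ 1 (mod 13). Write t = 13j + 1. Then (13j + 1)³ = 2197j³ + 507j² + 39j + 1 = 13(169j³ + 39j² + 3j) + 1, so t³ ≡ 1 (mod 13).

Only the forward direction holds.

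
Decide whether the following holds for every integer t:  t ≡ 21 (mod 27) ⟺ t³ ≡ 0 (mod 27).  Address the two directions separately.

(⇒) holds; (⇐) fails.

[⇒] Suppose t ≡ 21 (mod 27). Write t = 27j + 21. Then (27j + 21)³ = 19683j³ + 45927j² + 35721j + 9261 = 27(729j³ + 1701j² + 1323j + 343) + 0, so t³ ≡ 0 (mod 27).

[⇐] This fails: take t = 0. Then 0³ = 0 ≡ 0 (mod 27), yet 0 ≡ 0 (mod 27), not 21.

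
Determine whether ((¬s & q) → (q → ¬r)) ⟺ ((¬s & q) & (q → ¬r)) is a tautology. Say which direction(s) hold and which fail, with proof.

(⇒) fails; (⇐) holds.

(⟹) This fails. Under s = F, r = F, q = F, the left side is true but the right side is false.

(⟸) Assume the antecedent. If s is true, the antecedent cannot hold. If s is false, the antecedent forces (s = F, r = F, q = T), and (¬s & q) → (q → ¬r) holds there. Either way (¬s & q) → (q → ¬r) holds.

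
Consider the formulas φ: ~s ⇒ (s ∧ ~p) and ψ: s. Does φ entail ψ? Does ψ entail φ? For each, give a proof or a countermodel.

Both directions hold.

(→) Assume the antecedent. If p is true, the antecedent forces (p = T, s = T), and s holds there. If p is false, the antecedent forces (p = F, s = T), and s holds there. Either way s holds.

(←) Assume the antecedent. If p is true, the antecedent forces (p = T, s = T), and ~s ⇒ (s ∧ ~p) holds there. If p is false, the antecedent forces (p = F, s = T), and ~s ⇒ (s ∧ ~p) holds there. Either way ~s ⇒ (s ∧ ~p) holds.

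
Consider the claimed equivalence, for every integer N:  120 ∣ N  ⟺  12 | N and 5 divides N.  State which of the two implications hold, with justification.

Only the forward direction holds.

[⇐] This fails: take N = 60. Both 12 ∣ 60 and 5 ∣ 60, yet 60 is not a multiple of 120 (since 60 = 0·120 + 60), so 120 ∤ 60.

[⇒] If 120 ∣ N, write N = 120q. Since 120 = 10·12, N = 12·(10q), so 12 ∣ N; and since 120 = 24·5, N = 5·(24q), so 5 ∣ N.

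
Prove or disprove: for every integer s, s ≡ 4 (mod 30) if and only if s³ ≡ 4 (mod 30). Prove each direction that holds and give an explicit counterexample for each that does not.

Forward direction. Suppose s ≡ 4 (mod 30). Write s = 30j + 4. Then (30j + 4)³ = 27000j³ + 10800j² + 1440j + 64 = 30(900j³ + 360j² + 48j + 2) + 4, so s³ ≡ 4 (mod 30).

Converse. Suppose s³ ≡ 4 (mod 30). The only residue r in {0, …, 29} with r³ ≡ 4 (mod 30) is r = 4, so s ≡ 4 (mod 30).

Equivalent; both directions hold.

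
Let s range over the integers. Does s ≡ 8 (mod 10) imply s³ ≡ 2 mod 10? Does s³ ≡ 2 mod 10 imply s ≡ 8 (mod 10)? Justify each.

Equivalent; both directions hold.

(⇐) Suppose s³ ≡ 2 (mod 10). The only residue r in {0, …, 9} with r³ ≡ 2 (mod 10) is r = 8, so s ≡ 8 (mod 10).

(⇒) Suppose s ≡ 8 (mod 10). Write s = 10j + 8. Then (10j + 8)³ = 1000j³ + 2400j² + 1920j + 512 = 10(100j³ + 240j² + 192j + 51) + 2, so s³ ≡ 2 (mod 10).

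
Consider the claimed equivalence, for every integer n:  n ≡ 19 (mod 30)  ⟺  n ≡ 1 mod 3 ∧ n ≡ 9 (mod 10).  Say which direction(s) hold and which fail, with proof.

(⟹) Suppose n ≡ 19 (mod 30); write n = 30j + 19. Since 3 ∣ 30, reducing mod 3 gives n ≡ 19 ≡ 1 (mod 3); since 10 ∣ 30, reducing mod 10 gives n ≡ 19 ≡ 9 (mod 10).

(⟸) Conversely, if n ≡ 1 (mod 3) and n ≡ 9 (mod 10), then by the Chinese remainder theorem n ≡ 19 (mod 30). This is exactly n ≡ 19 (mod 30).

The biconditional holds.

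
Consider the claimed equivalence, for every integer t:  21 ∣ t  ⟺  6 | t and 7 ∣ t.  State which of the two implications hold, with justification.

Only the converse holds.

Forward direction. This fails: take t = 21. Certainly 21 ∣ 21, but 6 ∤ 21.

Converse. Suppose 6 ∣ t and 7 ∣ t. Any common multiple of 6 and 7 is a multiple of their lcm; here gcd(6, 7) = 1, so lcm(6, 7) = 6·7 = 42, so 42 ∣ t. Since 21 ∣ 42, it follows that 21 ∣ t.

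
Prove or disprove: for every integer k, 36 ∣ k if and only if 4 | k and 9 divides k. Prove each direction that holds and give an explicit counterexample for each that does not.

(⇒) If 36 ∣ k, write k = 36q. Since 36 = 9·4, k = 4·(9q), so 4 ∣ k; and since 36 = 4·9, k = 9·(4q), so 9 ∣ k.

(⇐) Suppose 4 ∣ k and 9 ∣ k. Any common multiple of 4 and 9 is a multiple of their lcm; here gcd(4, 9) = 1, so lcm(4, 9) = 4·9 = 36, so 36 ∣ k.

The biconditional holds.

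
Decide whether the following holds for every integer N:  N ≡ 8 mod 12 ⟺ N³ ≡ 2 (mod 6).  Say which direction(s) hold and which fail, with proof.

[⇒] Suppose N ≡ 8 (mod 12). Then N³ ≡ 8³ = 512 (mod 12), and since 6 ∣ 12, also N³ ≡ 2 (mod 6).

[⇐] This fails: take N = 2. Then 2³ = 8 ≡ 2 (mod 6), yet 2 ≡ 2 (mod 12), not 8.

The forward direction holds; the converse fails.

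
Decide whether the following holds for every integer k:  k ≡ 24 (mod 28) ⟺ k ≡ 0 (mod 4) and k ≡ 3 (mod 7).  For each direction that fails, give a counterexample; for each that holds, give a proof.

[⇒] Suppose k ≡ 24 (mod 28); write k = 28j + 24. Since 4 ∣ 28, reducing mod 4 gives k ≡ 24 ≡ 0 (mod 4); since 7 ∣ 28, reducing mod 7 gives k ≡ 24 ≡ 3 (mod 7).

[⇐] Conversely, if k ≡ 0 (mod 4) and k ≡ 3 (mod 7), then by the Chinese remainder theorem k ≡ 24 (mod 28). This is exactly k ≡ 24 (mod 28).

Both directions hold; the statement is true.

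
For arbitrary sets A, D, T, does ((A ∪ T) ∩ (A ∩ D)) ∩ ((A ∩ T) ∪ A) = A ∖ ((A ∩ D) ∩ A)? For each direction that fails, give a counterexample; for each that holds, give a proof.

(⊆) This inclusion fails. Take A = {1}, D = {1}, T = ∅; then 1 ∈ ((A ∪ T) ∩ (A ∩ D)) ∩ ((A ∩ T) ∪ A) but 1 ∉ A ∖ ((A ∩ D) ∩ A).

(⊇) This inclusion fails. Take A = {1}, D = ∅, T = ∅; then 1 ∈ A ∖ ((A ∩ D) ∩ A) but 1 ∉ ((A ∪ T) ∩ (A ∩ D)) ∩ ((A ∩ T) ∪ A).

(⊆) fails and (⊇) fails.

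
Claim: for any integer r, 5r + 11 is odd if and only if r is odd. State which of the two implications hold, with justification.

Both directions fail.

(⟹) This fails: r = 6 gives 5r + 11 = 41, which is odd, but 6 is even, not odd.

(⟸) This also fails: r = 7 is odd, but 5r + 11 = 46 is even, not odd.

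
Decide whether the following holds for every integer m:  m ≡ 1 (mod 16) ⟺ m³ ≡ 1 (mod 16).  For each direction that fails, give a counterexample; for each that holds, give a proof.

(⇒) Suppose m ≡ 1 (mod 16). Write m = 16j + 1. Then (16j + 1)³ = 4096j³ + 768j² + 48j + 1 = 16(256j³ + 48j² + 3j) + 1, so m³ ≡ 1 (mod 16).

(⇐) Conversely, suppose m³ ≡ 1 (mod 16). The only residue r in {0, …, 15} with r³ ≡ 1 (mod 16) is r = 1, so m ≡ 1 (mod 16).

The biconditional holds.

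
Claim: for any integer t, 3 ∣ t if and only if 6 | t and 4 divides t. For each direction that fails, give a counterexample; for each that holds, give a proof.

Only the reverse direction holds.

[⇒] This fails: take t = 3. Certainly 3 ∣ 3, but 6 ∤ 3.

[⇐] Suppose 6 ∣ t and 4 ∣ t. Any common multiple of 6 and 4 is a multiple of their lcm; here lcm(6, 4) = 6·4/gcd(6, 4) = 24/2 = 12, so 12 ∣ t. Since 3 ∣ 12, it follows that 3 ∣ t.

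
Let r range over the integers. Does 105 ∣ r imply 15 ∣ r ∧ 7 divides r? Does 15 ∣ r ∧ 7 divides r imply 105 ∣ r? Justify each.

Both directions hold; the statement is true.

(⟹) If 105 ∣ r, write r = 105q. Since 105 = 7·15, r = 15·(7q), so 15 ∣ r; and since 105 = 15·7, r = 7·(15q), so 7 ∣ r.

(⟸) Suppose 15 ∣ r and 7 ∣ r. Any common multiple of 15 and 7 is a multiple of their lcm; here gcd(15, 7) = 1, so lcm(15, 7) = 15·7 = 105, so 105 ∣ r.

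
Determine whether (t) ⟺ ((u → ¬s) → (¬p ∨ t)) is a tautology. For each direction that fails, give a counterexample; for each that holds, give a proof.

Forward direction. Assume the antecedent. If t is true, (u → ¬s) → (¬p ∨ t) reduces to true regardless of the other variables. If t is false, the antecedent cannot hold. Either way (u → ¬s) → (¬p ∨ t) holds.

Converse. This fails. Under s = F, t = F, u = F, p = F, the left side is false but the right side is true.

(⇒) holds; (⇐) fails.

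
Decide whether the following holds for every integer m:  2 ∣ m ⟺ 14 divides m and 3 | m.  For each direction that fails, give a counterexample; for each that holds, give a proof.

Not equivalent: only (⇐) holds.

(⟹) This fails: take m = 2. Certainly 2 ∣ 2, but 14 ∤ 2.

(⟸) Suppose 14 ∣ m and 3 ∣ m. Any common multiple of 14 and 3 is a multiple of their lcm; here gcd(14, 3) = 1, so lcm(14, 3) = 14·3 = 42, so 42 ∣ m. Since 2 ∣ 42, it follows that 2 ∣ m.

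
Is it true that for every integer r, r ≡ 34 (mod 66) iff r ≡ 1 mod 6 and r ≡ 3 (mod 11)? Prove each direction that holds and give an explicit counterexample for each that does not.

Neither direction holds.

(⇒) This fails: r = 34 gives 34 ≡ 34 (mod 66) but 34 ≡ 4 (mod 6), so the conjunction on the right does not hold.

(⇐) This fails: r = 25 satisfies both congruences on the right (25 ≡ 1 mod 6 and 25 ≡ 3 mod 11) yet 25 ≡ 25 (mod 66), not 34.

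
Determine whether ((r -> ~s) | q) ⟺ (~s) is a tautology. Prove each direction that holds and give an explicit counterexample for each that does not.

Only the converse holds.

(⟸) Assume the antecedent. If r is true, the antecedent forces (r = T, q = F, s = F) or (r = T, q = T, s = F), and (r -> ~s) | q holds there. If r is false, (r -> ~s) | q reduces to true regardless of the other variables. Either way (r -> ~s) | q holds.

(⟹) This fails. Under r = F, q = F, s = T, the left side is true but the right side is false.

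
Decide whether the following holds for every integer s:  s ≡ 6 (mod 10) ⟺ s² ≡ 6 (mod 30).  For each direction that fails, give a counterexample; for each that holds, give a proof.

Forward direction. This fails: take s = 16. Then 16 ≡ 6 (mod 10), but 16² = 256 ≡ 16 (mod 30), not 6.

Converse. This fails: take s = 24. Then 24² = 576 ≡ 6 (mod 30), yet 24 ≡ 4 (mod 10), not 6.

Neither implication holds.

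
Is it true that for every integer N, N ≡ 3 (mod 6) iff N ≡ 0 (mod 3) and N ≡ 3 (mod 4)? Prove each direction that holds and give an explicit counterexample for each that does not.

(⇒) fails; (⇐) holds.

Forward direction. This fails: N = 9 gives 9 ≡ 3 (mod 6) but 9 ≡ 1 (mod 4), so the conjunction on the right does not hold.

Converse. If N ≡ 0 (mod 3) and N ≡ 3 (mod 4), then by the Chinese remainder theorem N ≡ 3 (mod 12). Since 3 ≡ 3 (mod 6) and 6 ∣ 12, we get N ≡ 3 (mod 6).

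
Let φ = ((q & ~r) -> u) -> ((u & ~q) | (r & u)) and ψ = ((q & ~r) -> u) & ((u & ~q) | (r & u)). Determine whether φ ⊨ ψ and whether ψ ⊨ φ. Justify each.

(→) This fails. Under r = F, u = F, q = T, the left side is true but the right side is false.

(←) Assume the antecedent. If r is true, the antecedent forces (r = T, u = T, q = F) or (r = T, u = T, q = T), and the consequent holds there. If r is false, the antecedent forces (r = F, u = T, q = F), and the consequent holds there. Either way the consequent holds.

Only the converse holds.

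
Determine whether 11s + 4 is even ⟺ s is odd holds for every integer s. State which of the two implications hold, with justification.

(⇒) fails and (⇐) fails.

Forward direction. This fails: s = 2 gives 11s + 4 = 26, which is even, but 2 is even, not odd.

Converse. This also fails: s = 5 is odd, but 11s + 4 = 59 is odd, not even.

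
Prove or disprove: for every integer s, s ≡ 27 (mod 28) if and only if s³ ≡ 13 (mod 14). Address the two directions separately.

(→) Suppose s ≡ 27 (mod 28). Then s³ ≡ 27³ = 19683 (mod 28), and since 14 ∣ 28, also s³ ≡ 13 (mod 14).

(←) This fails: take s = 3. Then 3³ = 27 ≡ 13 (mod 14), yet 3 ≡ 3 (mod 28), not 27.

The forward direction holds; the converse fails.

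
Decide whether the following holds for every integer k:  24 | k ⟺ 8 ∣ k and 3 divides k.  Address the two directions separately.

The biconditional holds.

(⇒) If 24 ∣ k, write k = 24q. Since 24 = 3·8, k = 8·(3q), so 8 ∣ k; and since 24 = 8·3, k = 3·(8q), so 3 ∣ k.

(⇐) Suppose 8 ∣ k and 3 ∣ k. Any common multiple of 8 and 3 is a multiple of their lcm; here gcd(8, 3) = 1, so lcm(8, 3) = 8·3 = 24, so 24 ∣ k.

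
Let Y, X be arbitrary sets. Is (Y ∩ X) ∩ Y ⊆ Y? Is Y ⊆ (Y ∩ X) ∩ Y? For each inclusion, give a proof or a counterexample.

(⊇) This inclusion fails. Take Y = {1}, X = ∅; then 1 ∈ Y but 1 ∉ (Y ∩ X) ∩ Y.

(⊆) Let x ∈ (Y ∩ X) ∩ Y. Then x ∈ Y ∩ X, from which x ∈ Y.

Only the forward inclusion holds.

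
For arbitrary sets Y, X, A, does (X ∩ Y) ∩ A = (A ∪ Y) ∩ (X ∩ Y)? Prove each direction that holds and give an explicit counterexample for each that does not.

The sets are not equal: only the forward inclusion holds.

(⟹) Let x ∈ (X ∩ Y) ∩ A. Then x ∈ Y ∩ X ∩ A, from which x ∈ (A ∪ Y) ∩ (X ∩ Y).

(⟸) This inclusion fails. Take Y = {1}, X = {1}, A = ∅; then 1 ∈ (A ∪ Y) ∩ (X ∩ Y) but 1 ∉ (X ∩ Y) ∩ A.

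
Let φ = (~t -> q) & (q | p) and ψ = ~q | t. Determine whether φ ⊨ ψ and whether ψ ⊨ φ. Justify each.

[⇒] This fails. Under q = T, p = F, t = F, the left side is true but the right side is false.

[⇐] This fails. Under q = F, p = F, t = F, the left side is false but the right side is true.

Both directions fail.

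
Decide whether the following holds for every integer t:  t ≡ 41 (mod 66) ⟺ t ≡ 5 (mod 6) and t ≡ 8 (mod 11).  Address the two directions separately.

Both implications hold.

(⟸) If t ≡ 5 (mod 6) and t ≡ 8 (mod 11), then by the Chinese remainder theorem t ≡ 41 (mod 66). This is exactly t ≡ 41 (mod 66).

(⟹) Suppose t ≡ 41 (mod 66); write t = 66j + 41. Since 6 ∣ 66, reducing mod 6 gives t ≡ 41 ≡ 5 (mod 6); since 11 ∣ 66, reducing mod 11 gives t ≡ 41 ≡ 8 (mod 11).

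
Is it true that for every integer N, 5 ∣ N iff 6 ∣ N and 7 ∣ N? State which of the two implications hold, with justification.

Neither direction holds.

Forward direction. This fails: take N = 5. Certainly 5 ∣ 5, but 6 ∤ 5.

Converse. This fails: take N = 42. Both 6 ∣ 42 and 7 ∣ 42, yet 42 is not a multiple of 5 (since 42 = 8·5 + 2), so 5 ∤ 42.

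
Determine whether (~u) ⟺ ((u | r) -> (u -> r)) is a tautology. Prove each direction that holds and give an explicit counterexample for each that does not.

Not equivalent: only (⇒) holds.

(⇒) Assume the antecedent. If u is true, the antecedent cannot hold. If u is false, (u | r) -> (u -> r) reduces to true regardless of the other variables. Either way (u | r) -> (u -> r) holds.

(⇐) This fails. Under u = T, r = T, the left side is false but the right side is true.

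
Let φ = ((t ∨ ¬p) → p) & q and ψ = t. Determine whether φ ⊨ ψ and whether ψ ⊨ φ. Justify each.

Forward direction. This fails. Under q = T, p = T, t = F, the left side is true but the right side is false.

Converse. This fails. Under q = F, p = F, t = T, the left side is false but the right side is true.

Both directions fail.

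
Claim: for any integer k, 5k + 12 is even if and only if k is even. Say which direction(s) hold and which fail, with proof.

Both implications hold.

(←) Suppose k is even; write k = 2j. Then 5k + 12 = 5·(2j) + 12 = 2·5j + 12, which is even.

(→) Suppose 5k + 12 is even. Since 5 is odd, 5k and k have the same parity, so 5k + 12 ≡ k + 12 (mod 2). As 12 is even, 5k + 12 is even exactly when k is even. Thus k is even.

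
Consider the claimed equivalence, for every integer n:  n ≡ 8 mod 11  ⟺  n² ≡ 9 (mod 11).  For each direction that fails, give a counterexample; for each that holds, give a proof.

Forward direction. Suppose n ≡ 8 mod 11. Write n = 11j + 8. Then (11j + 8)² = 121j² + 176j + 64 = 11(11j² + 16j + 5) + 9, so n² ≡ 9 (mod 11).

Converse. This fails: take n = 3. Then 3² = 9 ≡ 9 (mod 11), yet 3 ≡ 3 (mod 11), not 8.

(⇒) holds; (⇐) fails.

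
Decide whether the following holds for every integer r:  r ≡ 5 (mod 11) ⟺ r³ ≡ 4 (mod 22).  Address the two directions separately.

(⇒) This fails: take r = 5. Then 5 ≡ 5 (mod 11), but 5³ = 125 ≡ 15 (mod 22), not 4.

(⇐) Conversely, the residues r modulo 22 with r³ ≡ 4 (mod 22) are exactly {16}, and each is ≡ 5 (mod 11).

(⇒) fails; (⇐) holds.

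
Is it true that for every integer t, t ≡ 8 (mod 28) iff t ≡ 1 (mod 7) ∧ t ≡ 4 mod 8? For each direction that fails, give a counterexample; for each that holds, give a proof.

(⇒) This fails: t = 8 gives 8 ≡ 8 (mod 28) but 8 ≡ 0 (mod 8), so the conjunction on the right does not hold.

(⇐) Conversely, if t ≡ 1 (mod 7) and t ≡ 4 (mod 8), then by the Chinese remainder theorem t ≡ 36 (mod 56). Since 36 ≡ 8 (mod 28) and 28 ∣ 56, we get t ≡ 8 (mod 28).

Not equivalent: only (⇐) holds.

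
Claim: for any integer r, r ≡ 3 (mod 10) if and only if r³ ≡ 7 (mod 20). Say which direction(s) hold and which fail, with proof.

Only the converse holds.

(→) This fails: take r = 13. Then 13 ≡ 3 (mod 10), but 13³ = 2197 ≡ 17 (mod 20), not 7.

(←) Conversely, the residues r modulo 20 with r³ ≡ 7 (mod 20) are exactly {3}, and each is ≡ 3 (mod 10).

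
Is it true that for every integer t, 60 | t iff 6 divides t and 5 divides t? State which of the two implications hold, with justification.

[⇒] If 60 ∣ t, write t = 60q. Since 60 = 10·6, t = 6·(10q), so 6 ∣ t; and since 60 = 12·5, t = 5·(12q), so 5 ∣ t.

[⇐] This fails: take t = 30. Both 6 ∣ 30 and 5 ∣ 30, yet 30 is not a multiple of 60 (since 30 = 0·60 + 30), so 60 ∤ 30.

The forward direction holds; the converse fails.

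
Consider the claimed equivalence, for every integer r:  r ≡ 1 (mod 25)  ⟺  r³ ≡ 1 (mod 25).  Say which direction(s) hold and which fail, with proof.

(→) Suppose r ≡ 1 (mod 25). Write r = 25j + 1. Then (25j + 1)³ = 15625j³ + 1875j² + 75j + 1 = 25(625j³ + 75j² + 3j) + 1, so r³ ≡ 1 (mod 25).

(←) Conversely, suppose r³ ≡ 1 (mod 25). The only residue r in {0, …, 24} with r³ ≡ 1 (mod 25) is r = 1, so r ≡ 1 (mod 25).

Both directions hold; the statement is true.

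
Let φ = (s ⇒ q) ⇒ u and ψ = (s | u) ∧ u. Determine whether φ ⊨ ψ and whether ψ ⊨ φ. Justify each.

The forward direction fails; the converse holds.

(→) This fails. Under u = F, q = F, s = T, the left side is true but the right side is false.

(←) Assume the antecedent. If u is true, (s ⇒ q) ⇒ u reduces to true regardless of the other variables. If u is false, the antecedent cannot hold. Either way (s ⇒ q) ⇒ u holds.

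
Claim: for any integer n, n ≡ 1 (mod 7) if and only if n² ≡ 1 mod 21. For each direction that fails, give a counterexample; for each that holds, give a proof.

Forward direction. This fails: take n = 15. Then 15 ≡ 1 (mod 7), but 15² = 225 ≡ 15 (mod 21), not 1.

Converse. This fails: take n = 13. Then 13² = 169 ≡ 1 (mod 21), yet 13 ≡ 6 (mod 7), not 1.

Neither implication holds.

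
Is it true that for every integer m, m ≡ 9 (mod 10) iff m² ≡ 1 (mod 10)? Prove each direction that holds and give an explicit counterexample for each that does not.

Only the forward implication holds.

Forward direction. Suppose m ≡ 9 (mod 10). Write m = 10j + 9. Then (10j + 9)² = 100j² + 180j + 81 = 10(10j² + 18j + 8) + 1, so m² ≡ 1 (mod 10).

Converse. This fails: take m = 1. Then 1² = 1 ≡ 1 (mod 10), yet 1 ≡ 1 (mod 10), not 9.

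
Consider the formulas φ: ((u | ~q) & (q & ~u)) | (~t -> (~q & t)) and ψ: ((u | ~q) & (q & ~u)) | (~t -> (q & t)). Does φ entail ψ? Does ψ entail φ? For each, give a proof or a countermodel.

(→) Assume the antecedent. If t is true, the consequent reduces to true regardless of the other variables. If t is false, the antecedent cannot hold. Either way the consequent holds.

(←) Assume the antecedent. If t is true, the consequent reduces to true regardless of the other variables. If t is false, the antecedent cannot hold. Either way the consequent holds.

Equivalent; both directions hold.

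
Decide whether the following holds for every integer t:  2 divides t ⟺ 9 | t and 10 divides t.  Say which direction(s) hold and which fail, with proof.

(⇒) This fails: take t = 2. Certainly 2 ∣ 2, but 9 ∤ 2.

(⇐) Suppose 9 ∣ t and 10 ∣ t. Any common multiple of 9 and 10 is a multiple of their lcm; here gcd(9, 10) = 1, so lcm(9, 10) = 9·10 = 90, so 90 ∣ t. Since 2 ∣ 90, it follows that 2 ∣ t.

(⇒) fails; (⇐) holds.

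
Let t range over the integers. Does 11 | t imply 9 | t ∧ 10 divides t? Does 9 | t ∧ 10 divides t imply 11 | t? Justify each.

(⇒) fails and (⇐) fails.

[⇒] This fails: take t = 11. Certainly 11 ∣ 11, but 9 ∤ 11.

[⇐] This fails: take t = 90. Both 9 ∣ 90 and 10 ∣ 90, yet 90 is not a multiple of 11 (since 90 = 8·11 + 2), so 11 ∤ 90.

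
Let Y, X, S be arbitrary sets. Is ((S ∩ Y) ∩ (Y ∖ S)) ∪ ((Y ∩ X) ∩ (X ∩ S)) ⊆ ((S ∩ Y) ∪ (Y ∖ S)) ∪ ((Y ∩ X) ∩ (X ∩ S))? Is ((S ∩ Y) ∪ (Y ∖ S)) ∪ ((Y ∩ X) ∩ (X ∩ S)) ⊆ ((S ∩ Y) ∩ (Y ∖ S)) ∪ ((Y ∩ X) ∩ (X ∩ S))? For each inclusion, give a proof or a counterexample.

(⊆) holds; (⊇) fails.

(⊇) This inclusion fails. Take Y = {1}, X = ∅, S = ∅; then 1 ∈ ((S ∩ Y) ∪ (Y ∖ S)) ∪ ((Y ∩ X) ∩ (X ∩ S)) but 1 ∉ ((S ∩ Y) ∩ (Y ∖ S)) ∪ ((Y ∩ X) ∩ (X ∩ S)).

(⊆) Let x ∈ ((S ∩ Y) ∩ (Y ∖ S)) ∪ ((Y ∩ X) ∩ (X ∩ S)). Then x ∈ Y ∩ X ∩ S, from which x ∈ ((S ∩ Y) ∪ (Y ∖ S)) ∪ ((Y ∩ X) ∩ (X ∩ S)).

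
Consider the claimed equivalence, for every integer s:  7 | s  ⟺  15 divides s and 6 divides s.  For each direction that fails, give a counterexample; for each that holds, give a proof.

(→) This fails: take s = 7. Certainly 7 ∣ 7, but 15 ∤ 7.

(←) This fails: take s = 30. Both 15 ∣ 30 and 6 ∣ 30, yet 30 is not a multiple of 7 (since 30 = 4·7 + 2), so 7 ∤ 30.

Neither implication holds.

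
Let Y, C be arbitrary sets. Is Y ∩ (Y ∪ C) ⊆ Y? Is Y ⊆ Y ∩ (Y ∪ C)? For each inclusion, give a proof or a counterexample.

Forward inclusion. Let x ∈ Y ∩ (Y ∪ C). Then either x ∈ Y and x ∉ C; or x ∈ Y ∩ C. In each case x ∈ Y, so Y ∩ (Y ∪ C) ⊆ Y.

Reverse inclusion. Let x ∈ Y. Then either x ∈ Y and x ∉ C; or x ∈ Y ∩ C. In each case x ∈ Y ∩ (Y ∪ C), so Y ⊆ Y ∩ (Y ∪ C).

The two sets are equal.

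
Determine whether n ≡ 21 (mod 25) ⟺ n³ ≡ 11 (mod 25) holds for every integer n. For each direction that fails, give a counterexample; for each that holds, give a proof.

The biconditional holds.

[⇒] Suppose n ≡ 21 (mod 25). Write n = 25j + 21. Then (25j + 21)³ = 15625j³ + 39375j² + 33075j + 9261 = 25(625j³ + 1575j² + 1323j + 370) + 11, so n³ ≡ 11 (mod 25).

[⇐] Conversely, suppose n³ ≡ 11 (mod 25). The only residue r in {0, …, 24} with r³ ≡ 11 (mod 25) is r = 21, so n ≡ 21 (mod 25).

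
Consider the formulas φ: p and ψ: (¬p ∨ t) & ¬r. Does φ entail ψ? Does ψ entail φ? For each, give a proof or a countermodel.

[⇒] This fails. Under p = T, r = F, t = F, the left side is true but the right side is false.

[⇐] This fails. Under p = F, r = F, t = F, the left side is false but the right side is true.

(⇒) fails and (⇐) fails.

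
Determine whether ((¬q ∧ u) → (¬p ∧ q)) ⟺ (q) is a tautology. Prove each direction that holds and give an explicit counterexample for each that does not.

The forward direction fails; the converse holds.

(⇒) This fails. Under q = F, u = F, p = F, the left side is true but the right side is false.

(⇐) Assume the antecedent. If q is true, (¬q ∧ u) → (¬p ∧ q) reduces to true regardless of the other variables. If q is false, the antecedent cannot hold. Either way (¬q ∧ u) → (¬p ∧ q) holds.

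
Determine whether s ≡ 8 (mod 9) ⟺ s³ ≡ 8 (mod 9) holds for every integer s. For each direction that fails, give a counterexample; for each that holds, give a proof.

(⟹) Suppose s ≡ 8 (mod 9). Write s = 9j + 8. Then (9j + 8)³ = 729j³ + 1944j² + 1728j + 512 = 9(81j³ + 216j² + 192j + 56) + 8, so s³ ≡ 8 (mod 9).

(⟸) This fails: take s = 2. Then 2³ = 8 ≡ 8 (mod 9), yet 2 ≡ 2 (mod 9), not 8.

Only the forward direction holds.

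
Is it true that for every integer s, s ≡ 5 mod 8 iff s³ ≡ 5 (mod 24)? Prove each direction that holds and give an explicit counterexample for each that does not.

Not equivalent: only (⇐) holds.

Converse. The residues r modulo 24 with r³ ≡ 5 (mod 24) are exactly {5}, and each is ≡ 5 (mod 8).

Forward direction. This fails: take s = 13. Then 13 ≡ 5 (mod 8), but 13³ = 2197 ≡ 13 (mod 24), not 5.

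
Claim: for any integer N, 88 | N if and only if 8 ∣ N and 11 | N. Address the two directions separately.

Equivalent; both directions hold.

[⇒] If 88 ∣ N, write N = 88q. Since 88 = 11·8, N = 8·(11q), so 8 ∣ N; and since 88 = 8·11, N = 11·(8q), so 11 ∣ N.

[⇐] Suppose 8 ∣ N and 11 ∣ N. Any common multiple of 8 and 11 is a multiple of their lcm; here gcd(8, 11) = 1, so lcm(8, 11) = 8·11 = 88, so 88 ∣ N.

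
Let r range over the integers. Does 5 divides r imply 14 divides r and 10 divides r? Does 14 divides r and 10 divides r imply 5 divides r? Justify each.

Not equivalent: only (⇐) holds.

(⇒) This fails: take r = 5. Certainly 5 ∣ 5, but 14 ∤ 5.

(⇐) Suppose 14 ∣ r and 10 ∣ r. Any common multiple of 14 and 10 is a multiple of their lcm; here lcm(14, 10) = 14·10/gcd(14, 10) = 140/2 = 70, so 70 ∣ r. Since 5 ∣ 70, it follows that 5 ∣ r.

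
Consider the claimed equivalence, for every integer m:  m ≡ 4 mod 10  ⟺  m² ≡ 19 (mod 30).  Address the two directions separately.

(→) This fails: take m = 4. Then 4 ≡ 4 (mod 10), but 4² = 16 ≡ 16 (mod 30), not 19.

(←) This fails: take m = 7. Then 7² = 49 ≡ 19 (mod 30), yet 7 ≡ 7 (mod 10), not 4.

Both directions fail.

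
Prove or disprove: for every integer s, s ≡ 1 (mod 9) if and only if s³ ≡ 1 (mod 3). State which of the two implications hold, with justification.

(⇒) holds; (⇐) fails.

[⇒] Suppose s ≡ 1 (mod 9). Then s³ ≡ 1³ = 1 (mod 9), and since 3 ∣ 9, also s³ ≡ 1 (mod 3).

[⇐] This fails: take s = 4. Then 4³ = 64 ≡ 1 (mod 3), yet 4 ≡ 4 (mod 9), not 1.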